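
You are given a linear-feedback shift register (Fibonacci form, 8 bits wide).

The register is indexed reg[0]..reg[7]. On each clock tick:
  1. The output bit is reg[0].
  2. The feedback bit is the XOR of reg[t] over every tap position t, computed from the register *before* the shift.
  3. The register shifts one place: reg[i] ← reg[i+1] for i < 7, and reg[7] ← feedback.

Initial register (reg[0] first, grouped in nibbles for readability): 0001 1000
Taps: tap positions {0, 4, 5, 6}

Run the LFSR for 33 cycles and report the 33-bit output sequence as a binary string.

step | reg (before) | out | fb
   0 | 00011000 | 0 | 1
   1 | 00110001 | 0 | 0
   2 | 01100010 | 0 | 1
   3 | 11000101 | 1 | 0
   4 | 10001010 | 1 | 1
   5 | 00010101 | 0 | 1
   6 | 00101011 | 0 | 0
   7 | 01010110 | 0 | 0
   8 | 10101100 | 1 | 1
   9 | 01011001 | 0 | 1
  10 | 10110011 | 1 | 0
  11 | 01100110 | 0 | 0
  12 | 11001100 | 1 | 1
  13 | 10011001 | 1 | 0
  14 | 00110010 | 0 | 1
  15 | 01100101 | 0 | 1
  16 | 11001011 | 1 | 1
  17 | 10010111 | 1 | 1
  18 | 00101111 | 0 | 1
  19 | 01011111 | 0 | 1
  20 | 10111111 | 1 | 0
  21 | 01111110 | 0 | 1
  22 | 11111101 | 1 | 1
  23 | 11111011 | 1 | 1
  24 | 11110111 | 1 | 1
  25 | 11101111 | 1 | 0
  26 | 11011110 | 1 | 0
  27 | 10111100 | 1 | 1
  28 | 01111001 | 0 | 1
  29 | 11110011 | 1 | 0
  30 | 11100110 | 1 | 1
  31 | 11001101 | 1 | 1
  32 | 10011011 | 1 | 1

000110001010110011001011111101111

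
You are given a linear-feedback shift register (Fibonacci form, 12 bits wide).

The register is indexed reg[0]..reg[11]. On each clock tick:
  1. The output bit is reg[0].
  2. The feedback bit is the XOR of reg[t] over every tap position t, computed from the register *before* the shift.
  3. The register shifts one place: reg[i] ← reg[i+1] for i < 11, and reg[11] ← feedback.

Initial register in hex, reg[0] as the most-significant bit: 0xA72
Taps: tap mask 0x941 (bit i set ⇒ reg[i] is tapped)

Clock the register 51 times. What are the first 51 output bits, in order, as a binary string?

101001110010011100010101101010011011101010010000101

k : reg_k → out_k, fb_k
0: 101001110010 → 1, fb=0
1: 010011100100 → 0, fb=1
2: 100111001001 → 1, fb=1
3: 001110010011 → 0, fb=1
4: 011100100111 → 0, fb=0
5: 111001001110 → 1, fb=0
6: 110010011100 → 1, fb=0
7: 100100111000 → 1, fb=1
8: 001001110001 → 0, fb=0
9: 010011100010 → 0, fb=1
10: 100111000101 → 1, fb=0
11: 001110001010 → 0, fb=1
12: 011100010101 → 0, fb=1
13: 111000101011 → 1, fb=0
14: 110001010110 → 1, fb=1
15: 100010101101 → 1, fb=0
16: 000101011010 → 0, fb=1
17: 001010110101 → 0, fb=0
18: 010101101010 → 0, fb=0
19: 101011010100 → 1, fb=1
20: 010110101001 → 0, fb=1
21: 101101010011 → 1, fb=0
22: 011010100110 → 0, fb=1
23: 110101001101 → 1, fb=1
24: 101010011011 → 1, fb=1
25: 010100110111 → 0, fb=0
26: 101001101110 → 1, fb=1
27: 010011011101 → 0, fb=0
28: 100110111010 → 1, fb=1
29: 001101110101 → 0, fb=0
30: 011011101010 → 0, fb=0
31: 110111010100 → 1, fb=1
32: 101110101001 → 1, fb=0
33: 011101010010 → 0, fb=0
34: 111010100100 → 1, fb=0
35: 110101001000 → 1, fb=0
36: 101010010000 → 1, fb=1
37: 010100100001 → 0, fb=0
38: 101001000010 → 1, fb=1
39: 010010000101 → 0, fb=1
40: 100100001011 → 1, fb=1
41: 001000010111 → 0, fb=1
42: 010000101111 → 0, fb=1
43: 100001011111 → 1, fb=1
44: 000010111111 → 0, fb=1
45: 000101111111 → 0, fb=1
46: 001011111111 → 0, fb=1
47: 010111111111 → 0, fb=1
48: 101111111111 → 1, fb=0
49: 011111111110 → 0, fb=0
50: 111111111100 → 1, fb=1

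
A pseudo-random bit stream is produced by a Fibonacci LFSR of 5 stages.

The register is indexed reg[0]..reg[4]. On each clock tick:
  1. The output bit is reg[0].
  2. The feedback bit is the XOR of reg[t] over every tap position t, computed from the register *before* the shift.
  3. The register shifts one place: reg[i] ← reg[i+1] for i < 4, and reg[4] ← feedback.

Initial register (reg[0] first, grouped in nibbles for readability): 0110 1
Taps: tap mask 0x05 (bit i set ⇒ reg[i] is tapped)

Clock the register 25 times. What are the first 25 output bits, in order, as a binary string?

k : reg_k → out_k, fb_k
0: 01101 → 0, fb=1
1: 11011 → 1, fb=1
2: 10111 → 1, fb=0
3: 01110 → 0, fb=1
4: 11101 → 1, fb=0
5: 11010 → 1, fb=1
6: 10101 → 1, fb=0
7: 01010 → 0, fb=0
8: 10100 → 1, fb=0
9: 01000 → 0, fb=0
10: 10000 → 1, fb=1
11: 00001 → 0, fb=0
12: 00010 → 0, fb=0
13: 00100 → 0, fb=1
14: 01001 → 0, fb=0
15: 10010 → 1, fb=1
16: 00101 → 0, fb=1
17: 01011 → 0, fb=0
18: 10110 → 1, fb=0
19: 01100 → 0, fb=1
20: 11001 → 1, fb=1
21: 10011 → 1, fb=1
22: 00111 → 0, fb=1
23: 01111 → 0, fb=1
24: 11111 → 1, fb=0

0110111010100001001011001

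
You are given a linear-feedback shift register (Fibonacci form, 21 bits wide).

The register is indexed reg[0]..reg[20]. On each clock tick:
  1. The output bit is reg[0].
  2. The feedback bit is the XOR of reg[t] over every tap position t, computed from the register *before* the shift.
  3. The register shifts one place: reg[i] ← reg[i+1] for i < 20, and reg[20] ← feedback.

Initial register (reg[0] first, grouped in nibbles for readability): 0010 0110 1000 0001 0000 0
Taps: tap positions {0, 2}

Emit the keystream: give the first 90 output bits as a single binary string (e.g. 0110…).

001001101000000100000101111001000010100010010011101001000101011011101001101010000110101001

k : reg_k → out_k, fb_k
0: 001001101000000100000 → 0, fb=1
1: 010011010000001000001 → 0, fb=0
2: 100110100000010000010 → 1, fb=1
3: 001101000000100000101 → 0, fb=1
4: 011010000001000001011 → 0, fb=1
5: 110100000010000010111 → 1, fb=1
6: 101000000100000101111 → 1, fb=0
7: 010000001000001011110 → 0, fb=0
8: 100000010000010111100 → 1, fb=1
9: 000000100000101111001 → 0, fb=0
10: 000001000001011110010 → 0, fb=0
11: 000010000010111100100 → 0, fb=0
12: 000100000101111001000 → 0, fb=0
13: 001000001011110010000 → 0, fb=1
14: 010000010111100100001 → 0, fb=0
15: 100000101111001000010 → 1, fb=1
16: 000001011110010000101 → 0, fb=0
17: 000010111100100001010 → 0, fb=0
18: 000101111001000010100 → 0, fb=0
19: 001011110010000101000 → 0, fb=1
20: 010111100100001010001 → 0, fb=0
21: 101111001000010100010 → 1, fb=0
22: 011110010000101000100 → 0, fb=1
23: 111100100001010001001 → 1, fb=0
24: 111001000010100010010 → 1, fb=0
25: 110010000101000100100 → 1, fb=1
26: 100100001010001001001 → 1, fb=1
27: 001000010100010010011 → 0, fb=1
28: 010000101000100100111 → 0, fb=0
29: 100001010001001001110 → 1, fb=1
30: 000010100010010011101 → 0, fb=0
31: 000101000100100111010 → 0, fb=0
32: 001010001001001110100 → 0, fb=1
33: 010100010010011101001 → 0, fb=0
34: 101000100100111010010 → 1, fb=0
35: 010001001001110100100 → 0, fb=0
36: 100010010011101001000 → 1, fb=1
37: 000100100111010010001 → 0, fb=0
38: 001001001110100100010 → 0, fb=1
39: 010010011101001000101 → 0, fb=0
40: 100100111010010001010 → 1, fb=1
41: 001001110100100010101 → 0, fb=1
42: 010011101001000101011 → 0, fb=0
43: 100111010010001010110 → 1, fb=1
44: 001110100100010101101 → 0, fb=1
45: 011101001000101011011 → 0, fb=1
46: 111010010001010110111 → 1, fb=0
47: 110100100010101101110 → 1, fb=1
48: 101001000101011011101 → 1, fb=0
49: 010010001010110111010 → 0, fb=0
50: 100100010101101110100 → 1, fb=1
51: 001000101011011101001 → 0, fb=1
52: 010001010110111010011 → 0, fb=0
53: 100010101101110100110 → 1, fb=1
54: 000101011011101001101 → 0, fb=0
55: 001010110111010011010 → 0, fb=1
56: 010101101110100110101 → 0, fb=0
57: 101011011101001101010 → 1, fb=0
58: 010110111010011010100 → 0, fb=0
59: 101101110100110101000 → 1, fb=0
60: 011011101001101010000 → 0, fb=1
61: 110111010011010100001 → 1, fb=1
62: 101110100110101000011 → 1, fb=0
63: 011101001101010000110 → 0, fb=1
64: 111010011010100001101 → 1, fb=0
65: 110100110101000011010 → 1, fb=1
66: 101001101010000110101 → 1, fb=0
67: 010011010100001101010 → 0, fb=0
68: 100110101000011010100 → 1, fb=1
69: 001101010000110101001 → 0, fb=1
70: 011010100001101010011 → 0, fb=1
71: 110101000011010100111 → 1, fb=1
72: 101010000110101001111 → 1, fb=0
73: 010100001101010011110 → 0, fb=0
74: 101000011010100111100 → 1, fb=0
75: 010000110101001111000 → 0, fb=0
76: 100001101010011110000 → 1, fb=1
77: 000011010100111100001 → 0, fb=0
78: 000110101001111000010 → 0, fb=0
79: 001101010011110000100 → 0, fb=1
80: 011010100111100001001 → 0, fb=1
81: 110101001111000010011 → 1, fb=1
82: 101010011110000100111 → 1, fb=0
83: 010100111100001001110 → 0, fb=0
84: 101001111000010011100 → 1, fb=0
85: 010011110000100111000 → 0, fb=0
86: 100111100001001110000 → 1, fb=1
87: 001111000010011100001 → 0, fb=1
88: 011110000100111000011 → 0, fb=1
89: 111100001001110000111 → 1, fb=0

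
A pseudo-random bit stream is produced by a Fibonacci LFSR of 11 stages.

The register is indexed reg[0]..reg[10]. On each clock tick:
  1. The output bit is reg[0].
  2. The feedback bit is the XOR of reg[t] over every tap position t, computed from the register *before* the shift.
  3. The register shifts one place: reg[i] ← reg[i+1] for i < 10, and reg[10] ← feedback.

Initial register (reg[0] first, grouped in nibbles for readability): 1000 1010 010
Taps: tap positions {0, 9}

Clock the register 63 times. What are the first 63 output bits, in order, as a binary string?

step | reg (before) | out | fb
   0 | 10001010010 | 1 | 0
   1 | 00010100100 | 0 | 0
   2 | 00101001000 | 0 | 0
   3 | 01010010000 | 0 | 0
   4 | 10100100000 | 1 | 1
   5 | 01001000001 | 0 | 0
   6 | 10010000010 | 1 | 0
   7 | 00100000100 | 0 | 0
   8 | 01000001000 | 0 | 0
   9 | 10000010000 | 1 | 1
  10 | 00000100001 | 0 | 0
  11 | 00001000010 | 0 | 1
  12 | 00010000101 | 0 | 0
  13 | 00100001010 | 0 | 1
  14 | 01000010101 | 0 | 0
  15 | 10000101010 | 1 | 0
  16 | 00001010100 | 0 | 0
  17 | 00010101000 | 0 | 0
  18 | 00101010000 | 0 | 0
  19 | 01010100000 | 0 | 0
  20 | 10101000000 | 1 | 1
  21 | 01010000001 | 0 | 0
  22 | 10100000010 | 1 | 0
  23 | 01000000100 | 0 | 0
  24 | 10000001000 | 1 | 1
  25 | 00000010001 | 0 | 0
  26 | 00000100010 | 0 | 1
  27 | 00001000101 | 0 | 0
  28 | 00010001010 | 0 | 1
  29 | 00100010101 | 0 | 0
  30 | 01000101010 | 0 | 1
  31 | 10001010101 | 1 | 1
  32 | 00010101011 | 0 | 1
  33 | 00101010111 | 0 | 1
  34 | 01010101111 | 0 | 1
  35 | 10101011111 | 1 | 0
  36 | 01010111110 | 0 | 1
  37 | 10101111101 | 1 | 1
  38 | 01011111011 | 0 | 1
  39 | 10111110111 | 1 | 0
  40 | 01111101110 | 0 | 1
  41 | 11111011101 | 1 | 1
  42 | 11110111011 | 1 | 0
  43 | 11101110110 | 1 | 0
  44 | 11011101100 | 1 | 1
  45 | 10111011001 | 1 | 1
  46 | 01110110011 | 0 | 1
  47 | 11101100111 | 1 | 0
  48 | 11011001110 | 1 | 0
  49 | 10110011100 | 1 | 1
  50 | 01100111001 | 0 | 0
  51 | 11001110010 | 1 | 0
  52 | 10011100100 | 1 | 1
  53 | 00111001001 | 0 | 0
  54 | 01110010010 | 0 | 1
  55 | 11100100101 | 1 | 1
  56 | 11001001011 | 1 | 0
  57 | 10010010110 | 1 | 0
  58 | 00100101100 | 0 | 0
  59 | 01001011000 | 0 | 0
  60 | 10010110000 | 1 | 1
  61 | 00101100001 | 0 | 0
  62 | 01011000010 | 0 | 1

100010100100000100001010100000010001010101111101110110011100100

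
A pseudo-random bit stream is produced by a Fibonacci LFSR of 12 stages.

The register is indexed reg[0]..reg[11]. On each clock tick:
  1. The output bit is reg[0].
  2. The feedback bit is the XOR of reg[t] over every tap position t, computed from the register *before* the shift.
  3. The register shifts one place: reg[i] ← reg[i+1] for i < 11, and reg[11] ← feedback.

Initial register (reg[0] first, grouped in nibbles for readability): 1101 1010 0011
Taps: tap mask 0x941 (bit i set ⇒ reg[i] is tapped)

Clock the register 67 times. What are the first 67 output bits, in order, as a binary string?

tick  register→output (feedback)
  0  110110100011→1 (1)
  1  101101000111→1 (0)
  2  011010001110→0 (1)
  3  110100011101→1 (1)
  4  101000111011→1 (0)
  5  010001110110→0 (1)
  6  100011101101→1 (0)
  7  000111011010→0 (1)
  8  001110110101→0 (0)
  9  011101101010→0 (0)
 10  111011010100→1 (1)
 11  110110101001→1 (0)
 12  101101010010→1 (1)
 13  011010100101→0 (0)
 14  110101001010→1 (0)
 15  101010010100→1 (1)
 16  010100101001→0 (1)
 17  101001010011→1 (0)
 18  010010100110→0 (1)
 19  100101001101→1 (1)
 20  001010011011→0 (0)
 21  010100110110→0 (1)
 22  101001101101→1 (0)
 23  010011011010→0 (1)
 24  100110110101→1 (1)
 25  001101101011→0 (1)
 26  011011010111→0 (1)
 27  110110101111→1 (0)
 28  101101011110→1 (0)
 29  011010111100→0 (0)
 30  110101111000→1 (1)
 31  101011110001→1 (1)
 32  010111100011→0 (0)
 33  101111000110→1 (1)
 34  011110001101→0 (0)
 35  111100011010→1 (0)
 36  111000110100→1 (0)
 37  110001101000→1 (1)
 38  100011010001→1 (0)
 39  000110100010→0 (1)
 40  001101000101→0 (1)
 41  011010001011→0 (0)
 42  110100010110→1 (1)
 43  101000101101→1 (0)
 44  010001011010→0 (1)
 45  100010110101→1 (1)
 46  000101101011→0 (1)
 47  001011010111→0 (1)
 48  010110101111→0 (1)
 49  101101011111→1 (1)
 50  011010111111→0 (1)
 51  110101111111→1 (0)
 52  101011111110→1 (1)
 53  010111111101→0 (1)
 54  101111111011→1 (0)
 55  011111110110→0 (1)
 56  111111101101→1 (0)
 57  111111011010→1 (0)
 58  111110110100→1 (0)
 59  111101101000→1 (1)
 60  111011010001→1 (0)
 61  110110100010→1 (0)
 62  101101000100→1 (1)
 63  011010001001→0 (0)
 64  110100010010→1 (1)
 65  101000100101→1 (1)
 66  010001001011→0 (0)

1101101000111011010100101001101101011110001101000101101011111110110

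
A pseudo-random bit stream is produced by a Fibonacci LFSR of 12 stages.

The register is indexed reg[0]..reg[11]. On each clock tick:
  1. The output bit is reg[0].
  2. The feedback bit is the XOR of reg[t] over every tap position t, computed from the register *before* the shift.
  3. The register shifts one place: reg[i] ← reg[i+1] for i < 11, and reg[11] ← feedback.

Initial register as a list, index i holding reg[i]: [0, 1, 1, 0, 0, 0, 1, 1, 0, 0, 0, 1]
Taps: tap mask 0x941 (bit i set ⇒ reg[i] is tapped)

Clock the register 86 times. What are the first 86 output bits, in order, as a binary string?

k : reg_k → out_k, fb_k
0: 011000110001 → 0, fb=0
1: 110001100010 → 1, fb=0
2: 100011000100 → 1, fb=1
3: 000110001001 → 0, fb=0
4: 001100010010 → 0, fb=0
5: 011000100100 → 0, fb=1
6: 110001001001 → 1, fb=1
7: 100010010011 → 1, fb=0
8: 000100100110 → 0, fb=1
9: 001001001101 → 0, fb=0
10: 010010011010 → 0, fb=1
11: 100100110101 → 1, fb=1
12: 001001101011 → 0, fb=1
13: 010011010111 → 0, fb=1
14: 100110101111 → 1, fb=0
15: 001101011110 → 0, fb=1
16: 011010111101 → 0, fb=1
17: 110101111011 → 1, fb=0
18: 101011110110 → 1, fb=0
19: 010111101100 → 0, fb=0
20: 101111011000 → 1, fb=0
21: 011110110000 → 0, fb=1
22: 111101100001 → 1, fb=1
23: 111011000011 → 1, fb=0
24: 110110000110 → 1, fb=1
25: 101100001101 → 1, fb=1
26: 011000011011 → 0, fb=0
27: 110000110110 → 1, fb=0
28: 100001101100 → 1, fb=1
29: 000011011001 → 0, fb=0
30: 000110110010 → 0, fb=1
31: 001101100101 → 0, fb=0
32: 011011001010 → 0, fb=1
33: 110110010101 → 1, fb=0
34: 101100101010 → 1, fb=1
35: 011001010101 → 0, fb=1
36: 110010101011 → 1, fb=0
37: 100101010110 → 1, fb=1
38: 001010101101 → 0, fb=1
39: 010101011011 → 0, fb=0
40: 101010110110 → 1, fb=0
41: 010101101100 → 0, fb=0
42: 101011011000 → 1, fb=0
43: 010110110000 → 0, fb=1
44: 101101100001 → 1, fb=1
45: 011011000011 → 0, fb=1
46: 110110000111 → 1, fb=0
47: 101100001110 → 1, fb=0
48: 011000011100 → 0, fb=1
49: 110000111001 → 1, fb=0
50: 100001110010 → 1, fb=0
51: 000011100100 → 0, fb=1
52: 000111001001 → 0, fb=0
53: 001110010010 → 0, fb=0
54: 011100100100 → 0, fb=1
55: 111001001001 → 1, fb=1
56: 110010010011 → 1, fb=0
57: 100100100110 → 1, fb=0
58: 001001001100 → 0, fb=1
59: 010010011001 → 0, fb=0
60: 100100110010 → 1, fb=0
61: 001001100100 → 0, fb=1
62: 010011001001 → 0, fb=0
63: 100110010010 → 1, fb=1
64: 001100100101 → 0, fb=0
65: 011001001010 → 0, fb=1
66: 110010010101 → 1, fb=0
67: 100100101010 → 1, fb=1
68: 001001010101 → 0, fb=1
69: 010010101011 → 0, fb=1
70: 100101010111 → 1, fb=0
71: 001010101110 → 0, fb=0
72: 010101011100 → 0, fb=1
73: 101010111001 → 1, fb=0
74: 010101110010 → 0, fb=1
75: 101011100101 → 1, fb=1
76: 010111001011 → 0, fb=0
77: 101110010110 → 1, fb=1
78: 011100101101 → 0, fb=1
79: 111001011011 → 1, fb=1
80: 110010110111 → 1, fb=1
81: 100101101111 → 1, fb=0
82: 001011011110 → 0, fb=1
83: 010110111101 → 0, fb=1
84: 101101111011 → 1, fb=0
85: 011011110110 → 0, fb=1

01100011000100100110101111011000011011001010101101100001110010010011001001010101110010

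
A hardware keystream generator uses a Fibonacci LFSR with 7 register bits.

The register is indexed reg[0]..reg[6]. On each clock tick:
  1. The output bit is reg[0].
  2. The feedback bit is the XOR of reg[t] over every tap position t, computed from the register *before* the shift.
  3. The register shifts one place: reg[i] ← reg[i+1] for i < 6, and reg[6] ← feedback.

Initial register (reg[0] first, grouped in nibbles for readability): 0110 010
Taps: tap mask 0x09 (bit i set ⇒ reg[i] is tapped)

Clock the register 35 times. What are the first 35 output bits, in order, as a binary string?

tick  register→output (feedback)
  0  0110010→0 (0)
  1  1100100→1 (1)
  2  1001001→1 (0)
  3  0010010→0 (0)
  4  0100100→0 (0)
  5  1001000→1 (0)
  6  0010000→0 (0)
  7  0100000→0 (0)
  8  1000000→1 (1)
  9  0000001→0 (0)
 10  0000010→0 (0)
 11  0000100→0 (0)
 12  0001000→0 (1)
 13  0010001→0 (0)
 14  0100010→0 (0)
 15  1000100→1 (1)
 16  0001001→0 (1)
 17  0010011→0 (0)
 18  0100110→0 (0)
 19  1001100→1 (0)
 20  0011000→0 (1)
 21  0110001→0 (0)
 22  1100010→1 (1)
 23  1000101→1 (1)
 24  0001011→0 (1)
 25  0010111→0 (0)
 26  0101110→0 (1)
 27  1011101→1 (0)
 28  0111010→0 (1)
 29  1110101→1 (1)
 30  1101011→1 (0)
 31  1010110→1 (1)
 32  0101101→0 (1)
 33  1011011→1 (0)
 34  0110110→0 (0)

01100100100000010001001100010111010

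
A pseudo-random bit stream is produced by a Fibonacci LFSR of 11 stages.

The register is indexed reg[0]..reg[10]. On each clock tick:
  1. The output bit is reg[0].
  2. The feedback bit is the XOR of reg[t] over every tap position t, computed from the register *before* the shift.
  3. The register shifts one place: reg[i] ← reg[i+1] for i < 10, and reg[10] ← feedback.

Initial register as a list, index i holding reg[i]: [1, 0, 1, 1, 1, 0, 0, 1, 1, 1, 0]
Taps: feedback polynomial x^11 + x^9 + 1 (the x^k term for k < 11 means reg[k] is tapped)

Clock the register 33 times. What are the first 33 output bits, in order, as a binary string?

101110011100011010011111000101100

tick  register→output (feedback)
  0  10111001110→1 (0)
  1  01110011100→0 (0)
  2  11100111000→1 (1)
  3  11001110001→1 (1)
  4  10011100011→1 (0)
  5  00111000110→0 (1)
  6  01110001101→0 (0)
  7  11100011010→1 (0)
  8  11000110100→1 (1)
  9  10001101001→1 (1)
 10  00011010011→0 (1)
 11  00110100111→0 (1)
 12  01101001111→0 (1)
 13  11010011111→1 (0)
 14  10100111110→1 (0)
 15  01001111100→0 (0)
 16  10011111000→1 (1)
 17  00111110001→0 (0)
 18  01111100010→0 (1)
 19  11111000101→1 (1)
 20  11110001011→1 (0)
 21  11100010110→1 (0)
 22  11000101100→1 (1)
 23  10001011001→1 (1)
 24  00010110011→0 (1)
 25  00101100111→0 (1)
 26  01011001111→0 (1)
 27  10110011111→1 (0)
 28  01100111110→0 (1)
 29  11001111101→1 (1)
 30  10011111011→1 (0)
 31  00111110110→0 (1)
 32  01111101101→0 (0)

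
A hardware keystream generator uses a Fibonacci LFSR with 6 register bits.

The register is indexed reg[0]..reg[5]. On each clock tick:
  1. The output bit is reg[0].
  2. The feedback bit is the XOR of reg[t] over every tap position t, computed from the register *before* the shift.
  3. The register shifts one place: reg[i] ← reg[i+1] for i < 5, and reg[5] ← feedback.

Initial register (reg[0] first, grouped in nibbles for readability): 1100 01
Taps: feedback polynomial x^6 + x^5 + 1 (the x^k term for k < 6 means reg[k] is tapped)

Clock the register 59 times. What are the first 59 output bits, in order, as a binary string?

k : reg_k → out_k, fb_k
0: 110001 → 1, fb=0
1: 100010 → 1, fb=1
2: 000101 → 0, fb=1
3: 001011 → 0, fb=1
4: 010111 → 0, fb=1
5: 101111 → 1, fb=0
6: 011110 → 0, fb=0
7: 111100 → 1, fb=1
8: 111001 → 1, fb=0
9: 110010 → 1, fb=1
10: 100101 → 1, fb=0
11: 001010 → 0, fb=0
12: 010100 → 0, fb=0
13: 101000 → 1, fb=1
14: 010001 → 0, fb=1
15: 100011 → 1, fb=0
16: 000110 → 0, fb=0
17: 001100 → 0, fb=0
18: 011000 → 0, fb=0
19: 110000 → 1, fb=1
20: 100001 → 1, fb=0
21: 000010 → 0, fb=0
22: 000100 → 0, fb=0
23: 001000 → 0, fb=0
24: 010000 → 0, fb=0
25: 100000 → 1, fb=1
26: 000001 → 0, fb=1
27: 000011 → 0, fb=1
28: 000111 → 0, fb=1
29: 001111 → 0, fb=1
30: 011111 → 0, fb=1
31: 111111 → 1, fb=0
32: 111110 → 1, fb=1
33: 111101 → 1, fb=0
34: 111010 → 1, fb=1
35: 110101 → 1, fb=0
36: 101010 → 1, fb=1
37: 010101 → 0, fb=1
38: 101011 → 1, fb=0
39: 010110 → 0, fb=0
40: 101100 → 1, fb=1
41: 011001 → 0, fb=1
42: 110011 → 1, fb=0
43: 100110 → 1, fb=1
44: 001101 → 0, fb=1
45: 011011 → 0, fb=1
46: 110111 → 1, fb=0
47: 101110 → 1, fb=1
48: 011101 → 0, fb=1
49: 111011 → 1, fb=0
50: 110110 → 1, fb=1
51: 101101 → 1, fb=0
52: 011010 → 0, fb=0
53: 110100 → 1, fb=1
54: 101001 → 1, fb=0
55: 010010 → 0, fb=0
56: 100100 → 1, fb=1
57: 001001 → 0, fb=1
58: 010011 → 0, fb=1

11000101111001010001100001000001111110101011001101110110100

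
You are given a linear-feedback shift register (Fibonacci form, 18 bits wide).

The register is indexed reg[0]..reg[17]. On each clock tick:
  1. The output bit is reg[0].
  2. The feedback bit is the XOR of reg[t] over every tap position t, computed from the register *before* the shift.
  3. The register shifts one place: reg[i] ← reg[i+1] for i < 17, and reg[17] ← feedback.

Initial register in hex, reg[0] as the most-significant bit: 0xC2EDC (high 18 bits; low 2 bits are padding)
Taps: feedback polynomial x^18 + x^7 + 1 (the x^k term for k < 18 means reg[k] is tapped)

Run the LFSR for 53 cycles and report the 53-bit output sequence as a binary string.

tick  register→output (feedback)
  0  110000101110110111→1 (1)
  1  100001011101101111→1 (0)
  2  000010111011011110→0 (1)
  3  000101110110111101→0 (1)
  4  001011101101111011→0 (0)
  5  010111011011110110→0 (1)
  6  101110110111101101→1 (0)
  7  011101101111011010→0 (0)
  8  111011011110110100→1 (0)
  9  110110111101101000→1 (0)
 10  101101111011010000→1 (0)
 11  011011110110100000→0 (1)
 12  110111101101000001→1 (1)
 13  101111011010000011→1 (0)
 14  011110110100000110→0 (1)
 15  111101101000001101→1 (1)
 16  111011010000011011→1 (0)
 17  110110100000110110→1 (1)
 18  101101000001101101→1 (1)
 19  011010000011011011→0 (0)
 20  110100000110110110→1 (1)
 21  101000001101101101→1 (1)
 22  010000011011011011→0 (1)
 23  100000110110110111→1 (0)
 24  000001101101101110→0 (0)
 25  000011011011011100→0 (1)
 26  000110110110111001→0 (1)
 27  001101101101110011→0 (0)
 28  011011011011100110→0 (1)
 29  110110110111001101→1 (0)
 30  101101101110011010→1 (1)
 31  011011011100110101→0 (1)
 32  110110111001101011→1 (0)
 33  101101110011010110→1 (0)
 34  011011100110101100→0 (0)
 35  110111001101011000→1 (1)
 36  101110011010110001→1 (0)
 37  011100110101100010→0 (1)
 38  111001101011000101→1 (1)
 39  110011010110001011→1 (0)
 40  100110101100010110→1 (1)
 41  001101011000101101→0 (1)
 42  011010110001011011→0 (1)
 43  110101100010110111→1 (1)
 44  101011000101101111→1 (1)
 45  010110001011011111→0 (0)
 46  101100010110111110→1 (0)
 47  011000101101111100→0 (0)
 48  110001011011111000→1 (0)
 49  100010110111110000→1 (0)
 50  000101101111100000→0 (0)
 51  001011011111000000→0 (1)
 52  010110111110000001→0 (1)

11000010111011011110110100000110110110111001101011000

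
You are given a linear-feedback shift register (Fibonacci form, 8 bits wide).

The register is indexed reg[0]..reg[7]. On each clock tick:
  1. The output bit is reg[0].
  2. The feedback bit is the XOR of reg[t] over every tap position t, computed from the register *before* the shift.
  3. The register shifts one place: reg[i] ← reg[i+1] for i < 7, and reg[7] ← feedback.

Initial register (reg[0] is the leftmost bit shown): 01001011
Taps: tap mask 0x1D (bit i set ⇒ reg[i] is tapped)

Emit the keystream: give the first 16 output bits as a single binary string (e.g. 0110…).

tick  register→output (feedback)
  0  01001011→0 (1)
  1  10010111→1 (0)
  2  00101110→0 (0)
  3  01011100→0 (0)
  4  10111000→1 (0)
  5  01110000→0 (0)
  6  11100000→1 (0)
  7  11000000→1 (1)
  8  10000001→1 (1)
  9  00000011→0 (0)
 10  00000110→0 (0)
 11  00001100→0 (1)
 12  00011001→0 (0)
 13  00110010→0 (0)
 14  01100100→0 (1)
 15  11001001→1 (0)

0100101110000001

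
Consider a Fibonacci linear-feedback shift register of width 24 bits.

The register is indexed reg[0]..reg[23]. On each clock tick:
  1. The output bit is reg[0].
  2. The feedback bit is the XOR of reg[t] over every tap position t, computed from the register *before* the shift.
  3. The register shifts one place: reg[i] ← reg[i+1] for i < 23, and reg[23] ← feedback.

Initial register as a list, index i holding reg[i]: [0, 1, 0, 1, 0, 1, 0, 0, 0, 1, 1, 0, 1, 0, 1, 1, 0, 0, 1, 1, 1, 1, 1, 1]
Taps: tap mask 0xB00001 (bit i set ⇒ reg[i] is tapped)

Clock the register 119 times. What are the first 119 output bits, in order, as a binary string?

step | reg (before) | out | fb
   0 | 010101000110101100111111 | 0 | 1
   1 | 101010001101011001111111 | 1 | 0
   2 | 010100011010110011111110 | 0 | 0
   3 | 101000110101100111111100 | 1 | 1
   4 | 010001101011001111111001 | 0 | 0
   5 | 100011010110011111110010 | 1 | 1
   6 | 000110101100111111100101 | 0 | 0
   7 | 001101011001111111001010 | 0 | 1
   8 | 011010110011111110010101 | 0 | 0
   9 | 110101100111111100101010 | 1 | 0
  10 | 101011001111111001010100 | 1 | 0
  11 | 010110011111110010101000 | 0 | 1
  12 | 101100111111100101010001 | 1 | 0
  13 | 011001111111001010100010 | 0 | 0
  14 | 110011111110010101000100 | 1 | 0
  15 | 100111111100101010001000 | 1 | 0
  16 | 001111111001010100010000 | 0 | 0
  17 | 011111110010101000100000 | 0 | 0
  18 | 111111100101010001000000 | 1 | 1
  19 | 111111001010100010000001 | 1 | 0
  20 | 111110010101000100000010 | 1 | 1
  21 | 111100101010001000000101 | 1 | 1
  22 | 111001010100010000001011 | 1 | 1
  23 | 110010101000100000010111 | 1 | 1
  24 | 100101010001000000101111 | 1 | 0
  25 | 001010100010000001011110 | 0 | 0
  26 | 010101000100000010111100 | 0 | 0
  27 | 101010001000000101111000 | 1 | 0
  28 | 010100010000001011110000 | 0 | 0
  29 | 101000100000010111100000 | 1 | 1
  30 | 010001000000101111000001 | 0 | 1
  31 | 100010000001011110000011 | 1 | 0
  32 | 000100000010111100000110 | 0 | 1
  33 | 001000000101111000001101 | 0 | 1
  34 | 010000001011110000011011 | 0 | 0
  35 | 100000010111100000110110 | 1 | 0
  36 | 000000101111000001101100 | 0 | 0
  37 | 000001011110000011011000 | 0 | 1
  38 | 000010111100000110110001 | 0 | 1
  39 | 000101111000001101100011 | 0 | 1
  40 | 001011110000011011000111 | 0 | 0
  41 | 010111100000110110001110 | 0 | 0
  42 | 101111000001101100011100 | 1 | 1
  43 | 011110000011011000111001 | 0 | 0
  44 | 111100000110110001110010 | 1 | 1
  45 | 111000001101100011100101 | 1 | 1
  46 | 110000011011000111001011 | 1 | 1
  47 | 100000110110001110010111 | 1 | 1
  48 | 000001101100011100101111 | 0 | 1
  49 | 000011011000111001011111 | 0 | 1
  50 | 000110110001110010111111 | 0 | 1
  51 | 001101100011100101111111 | 0 | 1
  52 | 011011000111001011111111 | 0 | 1
  53 | 110110001110010111111111 | 1 | 0
  54 | 101100011100101111111110 | 1 | 1
  55 | 011000111001011111111101 | 0 | 1
  56 | 110001110010111111111011 | 1 | 1
  57 | 100011100101111111110111 | 1 | 1
  58 | 000111001011111111101111 | 0 | 1
  59 | 001110010111111111011111 | 0 | 1
  60 | 011100101111111110111111 | 0 | 1
  61 | 111001011111111101111111 | 1 | 0
  62 | 110010111111111011111110 | 1 | 1
  63 | 100101111111110111111101 | 1 | 0
  64 | 001011111111101111111010 | 0 | 1
  65 | 010111111111011111110101 | 0 | 0
  66 | 101111111110111111101010 | 1 | 0
  67 | 011111111101111111010100 | 0 | 1
  68 | 111111111011111110101001 | 1 | 1
  69 | 111111110111111101010011 | 1 | 0
  70 | 111111101111111010100110 | 1 | 0
  71 | 111111011111110101001100 | 1 | 1
  72 | 111110111111101010011001 | 1 | 1
  73 | 111101111111010100110011 | 1 | 0
  74 | 111011111110101001100110 | 1 | 0
  75 | 110111111101010011001100 | 1 | 1
  76 | 101111111010100110011001 | 1 | 1
  77 | 011111110101001100110011 | 0 | 1
  78 | 111111101010011001100111 | 1 | 1
  79 | 111111010100110011001111 | 1 | 0
  80 | 111110101001100110011110 | 1 | 1
  81 | 111101010011001100111101 | 1 | 0
  82 | 111010100110011001111010 | 1 | 0
  83 | 110101001100110011110100 | 1 | 0
  84 | 101010011001100111101000 | 1 | 0
  85 | 010100110011001111010000 | 0 | 0
  86 | 101001100110011110100000 | 1 | 1
  87 | 010011001100111101000001 | 0 | 1
  88 | 100110011001111010000011 | 1 | 0
  89 | 001100110011110100000110 | 0 | 1
  90 | 011001100111101000001101 | 0 | 1
  91 | 110011001111010000011011 | 1 | 1
  92 | 100110011110100000110111 | 1 | 1
  93 | 001100111101000001101111 | 0 | 1
  94 | 011001111010000011011111 | 0 | 1
  95 | 110011110100000110111111 | 1 | 0
  96 | 100111101000001101111110 | 1 | 1
  97 | 001111010000011011111101 | 0 | 1
  98 | 011110100000110111111011 | 0 | 0
  99 | 111101000001101111110110 | 1 | 0
 100 | 111010000011011111101100 | 1 | 1
 101 | 110100000110111111011001 | 1 | 1
 102 | 101000001101111110110011 | 1 | 0
 103 | 010000011011111101100110 | 0 | 1
 104 | 100000110111111011001101 | 1 | 0
 105 | 000001101111110110011010 | 0 | 1
 106 | 000011011111101100110101 | 0 | 0
 107 | 000110111111011001101010 | 0 | 1
 108 | 001101111110110011010101 | 0 | 0
 109 | 011011111101100110101010 | 0 | 1
 110 | 110111111011001101010101 | 1 | 1
 111 | 101111110110011010101011 | 1 | 1
 112 | 011111101100110101010111 | 0 | 0
 113 | 111111011001101010101110 | 1 | 1
 114 | 111110110011010101011101 | 1 | 0
 115 | 111101100110101010111010 | 1 | 0
 116 | 111011001101010101110100 | 1 | 0
 117 | 110110011010101011101000 | 1 | 0
 118 | 101100110101010111010000 | 1 | 1

01010100011010110011111110010101000100000010111100000110110001110010111111111011111110101001100110011110100000110111111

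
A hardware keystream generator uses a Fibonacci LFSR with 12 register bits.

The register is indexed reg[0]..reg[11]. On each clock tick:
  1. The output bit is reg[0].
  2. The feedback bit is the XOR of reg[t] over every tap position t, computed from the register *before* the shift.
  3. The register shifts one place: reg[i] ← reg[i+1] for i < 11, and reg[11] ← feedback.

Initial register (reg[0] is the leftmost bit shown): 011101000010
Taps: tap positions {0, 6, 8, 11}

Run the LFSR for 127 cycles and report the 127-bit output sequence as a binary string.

0111010000100110110110001111111011101100111000100100001000001000111101111100100010011010011110101011101101011101111010001010010

k : reg_k → out_k, fb_k
0: 011101000010 → 0, fb=0
1: 111010000100 → 1, fb=1
2: 110100001001 → 1, fb=1
3: 101000010011 → 1, fb=0
4: 010000100110 → 0, fb=1
5: 100001001101 → 1, fb=1
6: 000010011011 → 0, fb=0
7: 000100110110 → 0, fb=1
8: 001001101101 → 0, fb=1
9: 010011011011 → 0, fb=0
10: 100110110110 → 1, fb=0
11: 001101101100 → 0, fb=0
12: 011011011000 → 0, fb=1
13: 110110110001 → 1, fb=1
14: 101101100011 → 1, fb=1
15: 011011000111 → 0, fb=1
16: 110110001111 → 1, fb=1
17: 101100011111 → 1, fb=1
18: 011000111111 → 0, fb=1
19: 110001111111 → 1, fb=0
20: 100011111110 → 1, fb=1
21: 000111111101 → 0, fb=1
22: 001111111011 → 0, fb=1
23: 011111110111 → 0, fb=0
24: 111111101110 → 1, fb=1
25: 111111011101 → 1, fb=1
26: 111110111011 → 1, fb=0
27: 111101110110 → 1, fb=0
28: 111011101100 → 1, fb=1
29: 110111011001 → 1, fb=1
30: 101110110011 → 1, fb=1
31: 011101100111 → 0, fb=0
32: 111011001110 → 1, fb=0
33: 110110011100 → 1, fb=0
34: 101100111000 → 1, fb=1
35: 011001110001 → 0, fb=0
36: 110011100010 → 1, fb=0
37: 100111000100 → 1, fb=1
38: 001110001001 → 0, fb=0
39: 011100010010 → 0, fb=0
40: 111000100100 → 1, fb=0
41: 110001001000 → 1, fb=0
42: 100010010000 → 1, fb=1
43: 000100100001 → 0, fb=0
44: 001001000010 → 0, fb=0
45: 010010000100 → 0, fb=0
46: 100100001000 → 1, fb=0
47: 001000010000 → 0, fb=0
48: 010000100000 → 0, fb=1
49: 100001000001 → 1, fb=0
50: 000010000010 → 0, fb=0
51: 000100000100 → 0, fb=0
52: 001000001000 → 0, fb=1
53: 010000010001 → 0, fb=1
54: 100000100011 → 1, fb=1
55: 000001000111 → 0, fb=1
56: 000010001111 → 0, fb=0
57: 000100011110 → 0, fb=1
58: 001000111101 → 0, fb=1
59: 010001111011 → 0, fb=1
60: 100011110111 → 1, fb=1
61: 000111101111 → 0, fb=1
62: 001111011111 → 0, fb=0
63: 011110111110 → 0, fb=0
64: 111101111100 → 1, fb=1
65: 111011111001 → 1, fb=0
66: 110111110010 → 1, fb=0
67: 101111100100 → 1, fb=0
68: 011111001000 → 0, fb=1
69: 111110010001 → 1, fb=0
70: 111100100010 → 1, fb=0
71: 111001000100 → 1, fb=1
72: 110010001001 → 1, fb=1
73: 100100010011 → 1, fb=0
74: 001000100110 → 0, fb=1
75: 010001001101 → 0, fb=0
76: 100010011010 → 1, fb=0
77: 000100110100 → 0, fb=1
78: 001001101001 → 0, fb=1
79: 010011010011 → 0, fb=1
80: 100110100111 → 1, fb=1
81: 001101001111 → 0, fb=0
82: 011010011110 → 0, fb=1
83: 110100111101 → 1, fb=0
84: 101001111010 → 1, fb=1
85: 010011110101 → 0, fb=0
86: 100111101010 → 1, fb=1
87: 001111010101 → 0, fb=1
88: 011110101011 → 0, fb=1
89: 111101010111 → 1, fb=0
90: 111010101110 → 1, fb=1
91: 110101011101 → 1, fb=1
92: 101010111011 → 1, fb=0
93: 010101110110 → 0, fb=1
94: 101011101101 → 1, fb=0
95: 010111011010 → 0, fb=1
96: 101110110101 → 1, fb=1
97: 011101101011 → 0, fb=1
98: 111011010111 → 1, fb=0
99: 110110101110 → 1, fb=1
100: 101101011101 → 1, fb=1
101: 011010111011 → 0, fb=1
102: 110101110111 → 1, fb=1
103: 101011101111 → 1, fb=0
104: 010111011110 → 0, fb=1
105: 101110111101 → 1, fb=0
106: 011101111010 → 0, fb=0
107: 111011110100 → 1, fb=0
108: 110111101000 → 1, fb=1
109: 101111010001 → 1, fb=0
110: 011110100010 → 0, fb=1
111: 111101000101 → 1, fb=0
112: 111010001010 → 1, fb=0
113: 110100010100 → 1, fb=1
114: 101000101001 → 1, fb=0
115: 010001010010 → 0, fb=0
116: 100010100100 → 1, fb=0
117: 000101001000 → 0, fb=1
118: 001010010001 → 0, fb=1
119: 010100100011 → 0, fb=0
120: 101001000110 → 1, fb=1
121: 010010001101 → 0, fb=0
122: 100100011010 → 1, fb=0
123: 001000110100 → 0, fb=1
124: 010001101001 → 0, fb=1
125: 100011010011 → 1, fb=0
126: 000110100110 → 0, fb=1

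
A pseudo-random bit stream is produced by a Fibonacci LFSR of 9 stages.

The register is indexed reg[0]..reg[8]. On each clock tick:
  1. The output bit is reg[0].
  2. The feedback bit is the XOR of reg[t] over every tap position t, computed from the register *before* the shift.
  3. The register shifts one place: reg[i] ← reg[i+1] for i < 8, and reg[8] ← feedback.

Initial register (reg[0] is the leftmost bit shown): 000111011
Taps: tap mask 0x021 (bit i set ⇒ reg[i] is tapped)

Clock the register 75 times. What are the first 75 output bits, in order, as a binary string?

000111011101001111010100101000000101010101111101011010000011011101101101011

k : reg_k → out_k, fb_k
0: 000111011 → 0, fb=1
1: 001110111 → 0, fb=0
2: 011101110 → 0, fb=1
3: 111011101 → 1, fb=0
4: 110111010 → 1, fb=0
5: 101110100 → 1, fb=1
6: 011101001 → 0, fb=1
7: 111010011 → 1, fb=1
8: 110100111 → 1, fb=1
9: 101001111 → 1, fb=0
10: 010011110 → 0, fb=1
11: 100111101 → 1, fb=0
12: 001111010 → 0, fb=1
13: 011110101 → 0, fb=0
14: 111101010 → 1, fb=0
15: 111010100 → 1, fb=1
16: 110101001 → 1, fb=0
17: 101010010 → 1, fb=1
18: 010100101 → 0, fb=0
19: 101001010 → 1, fb=0
20: 010010100 → 0, fb=0
21: 100101000 → 1, fb=0
22: 001010000 → 0, fb=0
23: 010100000 → 0, fb=0
24: 101000000 → 1, fb=1
25: 010000001 → 0, fb=0
26: 100000010 → 1, fb=1
27: 000000101 → 0, fb=0
28: 000001010 → 0, fb=1
29: 000010101 → 0, fb=0
30: 000101010 → 0, fb=1
31: 001010101 → 0, fb=0
32: 010101010 → 0, fb=1
33: 101010101 → 1, fb=1
34: 010101011 → 0, fb=1
35: 101010111 → 1, fb=1
36: 010101111 → 0, fb=1
37: 101011111 → 1, fb=0
38: 010111110 → 0, fb=1
39: 101111101 → 1, fb=0
40: 011111010 → 0, fb=1
41: 111110101 → 1, fb=1
42: 111101011 → 1, fb=0
43: 111010110 → 1, fb=1
44: 110101101 → 1, fb=0
45: 101011010 → 1, fb=0
46: 010110100 → 0, fb=0
47: 101101000 → 1, fb=0
48: 011010000 → 0, fb=0
49: 110100000 → 1, fb=1
50: 101000001 → 1, fb=1
51: 010000011 → 0, fb=0
52: 100000110 → 1, fb=1
53: 000001101 → 0, fb=1
54: 000011011 → 0, fb=1
55: 000110111 → 0, fb=0
56: 001101110 → 0, fb=1
57: 011011101 → 0, fb=1
58: 110111011 → 1, fb=0
59: 101110110 → 1, fb=1
60: 011101101 → 0, fb=1
61: 111011011 → 1, fb=0
62: 110110110 → 1, fb=1
63: 101101101 → 1, fb=0
64: 011011010 → 0, fb=1
65: 110110101 → 1, fb=1
66: 101101011 → 1, fb=0
67: 011010110 → 0, fb=0
68: 110101100 → 1, fb=0
69: 101011000 → 1, fb=0
70: 010110000 → 0, fb=0
71: 101100000 → 1, fb=1
72: 011000001 → 0, fb=0
73: 110000010 → 1, fb=1
74: 100000101 → 1, fb=1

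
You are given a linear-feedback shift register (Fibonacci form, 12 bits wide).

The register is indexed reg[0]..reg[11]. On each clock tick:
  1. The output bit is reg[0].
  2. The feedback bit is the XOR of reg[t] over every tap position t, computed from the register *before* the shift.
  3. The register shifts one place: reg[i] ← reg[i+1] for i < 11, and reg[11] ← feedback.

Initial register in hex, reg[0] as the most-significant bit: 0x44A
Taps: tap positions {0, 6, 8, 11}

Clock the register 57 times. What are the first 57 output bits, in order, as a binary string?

step | reg (before) | out | fb
   0 | 010001001010 | 0 | 1
   1 | 100010010101 | 1 | 0
   2 | 000100101010 | 0 | 0
   3 | 001001010100 | 0 | 0
   4 | 010010101000 | 0 | 0
   5 | 100101010000 | 1 | 1
   6 | 001010100001 | 0 | 0
   7 | 010101000010 | 0 | 0
   8 | 101010000100 | 1 | 1
   9 | 010100001001 | 0 | 0
  10 | 101000010010 | 1 | 1
  11 | 010000100101 | 0 | 0
  12 | 100001001010 | 1 | 0
  13 | 000010010100 | 0 | 0
  14 | 000100101000 | 0 | 0
  15 | 001001010000 | 0 | 0
  16 | 010010100000 | 0 | 1
  17 | 100101000001 | 1 | 0
  18 | 001010000010 | 0 | 0
  19 | 010100000100 | 0 | 0
  20 | 101000001000 | 1 | 0
  21 | 010000010000 | 0 | 0
  22 | 100000100000 | 1 | 0
  23 | 000001000000 | 0 | 0
  24 | 000010000000 | 0 | 0
  25 | 000100000000 | 0 | 0
  26 | 001000000000 | 0 | 0
  27 | 010000000000 | 0 | 0
  28 | 100000000000 | 1 | 1
  29 | 000000000001 | 0 | 1
  30 | 000000000011 | 0 | 1
  31 | 000000000111 | 0 | 1
  32 | 000000001111 | 0 | 0
  33 | 000000011110 | 0 | 1
  34 | 000000111101 | 0 | 1
  35 | 000001111011 | 0 | 1
  36 | 000011110111 | 0 | 0
  37 | 000111101110 | 0 | 0
  38 | 001111011100 | 0 | 1
  39 | 011110111001 | 0 | 1
  40 | 111101110011 | 1 | 1
  41 | 111011100111 | 1 | 1
  42 | 110111001111 | 1 | 1
  43 | 101110011111 | 1 | 1
  44 | 011100111111 | 0 | 1
  45 | 111001111111 | 1 | 0
  46 | 110011111110 | 1 | 1
  47 | 100111111101 | 1 | 0
  48 | 001111111010 | 0 | 0
  49 | 011111110100 | 0 | 1
  50 | 111111101001 | 1 | 0
  51 | 111111010010 | 1 | 1
  52 | 111110100101 | 1 | 1
  53 | 111101001011 | 1 | 1
  54 | 111010010111 | 1 | 0
  55 | 110100101110 | 1 | 1
  56 | 101001011101 | 1 | 1

010001001010100001001010000010000000000011110111001111111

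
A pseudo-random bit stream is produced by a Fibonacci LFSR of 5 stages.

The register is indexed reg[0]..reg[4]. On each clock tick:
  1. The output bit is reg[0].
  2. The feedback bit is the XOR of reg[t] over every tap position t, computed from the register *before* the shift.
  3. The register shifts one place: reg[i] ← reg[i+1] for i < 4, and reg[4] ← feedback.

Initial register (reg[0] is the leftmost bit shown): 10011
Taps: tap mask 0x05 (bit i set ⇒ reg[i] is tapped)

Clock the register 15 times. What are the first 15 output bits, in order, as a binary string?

tick  register→output (feedback)
  0  10011→1 (1)
  1  00111→0 (1)
  2  01111→0 (1)
  3  11111→1 (0)
  4  11110→1 (0)
  5  11100→1 (0)
  6  11000→1 (1)
  7  10001→1 (1)
  8  00011→0 (0)
  9  00110→0 (1)
 10  01101→0 (1)
 11  11011→1 (1)
 12  10111→1 (0)
 13  01110→0 (1)
 14  11101→1 (0)

100111110001101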